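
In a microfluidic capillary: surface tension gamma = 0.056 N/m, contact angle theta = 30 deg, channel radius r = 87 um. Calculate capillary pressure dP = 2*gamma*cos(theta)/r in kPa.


Step 1: cos(30 deg) = 0.866
Step 2: Convert r to m: r = 87e-6 m
Step 3: dP = 2 * 0.056 * 0.866 / 87e-6 = 1114.9 Pa
Step 4: Convert Pa to kPa (divide by 1000).
dP = 1.11 kPa


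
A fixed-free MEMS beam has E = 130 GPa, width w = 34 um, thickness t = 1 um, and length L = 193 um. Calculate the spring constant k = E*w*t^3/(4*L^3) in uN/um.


Step 1: Convert E to consistent units (1 GPa = 1000 uN/um^2).
E = 130 GPa = 130000 uN/um^2
Step 2: Compute t^3 = 1^3 = 1
Step 3: Compute L^3 = 193^3 = 7189057
Step 4: k = 130000 * 34 * 1 / (4 * 7189057)
k = 0.1537 uN/um


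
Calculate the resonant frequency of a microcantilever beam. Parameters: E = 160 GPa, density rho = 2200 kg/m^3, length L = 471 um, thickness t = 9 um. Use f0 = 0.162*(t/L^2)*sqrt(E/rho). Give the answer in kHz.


Step 1: Convert units to SI.
t_SI = 9e-6 m, L_SI = 471e-6 m
Step 2: Calculate sqrt(E/rho).
sqrt(160e9 / 2200) = 8528.03 m/s
Step 3: Compute f0.
f0 = 0.162 * 9e-6 / (471e-6)^2 * 8528.03 = 56048.6 Hz = 56.05 kHz


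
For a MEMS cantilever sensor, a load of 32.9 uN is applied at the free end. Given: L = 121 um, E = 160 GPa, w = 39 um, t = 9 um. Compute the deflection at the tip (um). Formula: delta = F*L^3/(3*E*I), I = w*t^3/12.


Step 1: Calculate the second moment of area.
I = w * t^3 / 12 = 39 * 9^3 / 12 = 2369.25 um^4
Step 2: Convert E to consistent units (1 GPa = 1000 uN/um^2).
E = 160 GPa = 160000 uN/um^2
Step 3: Calculate tip deflection.
delta = F * L^3 / (3 * E * I)
delta = 32.9 * 121^3 / (3 * 160000 * 2369.25)
delta = 0.0513 um


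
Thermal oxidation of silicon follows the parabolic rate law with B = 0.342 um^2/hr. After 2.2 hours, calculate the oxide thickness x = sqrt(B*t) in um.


Step 1: Compute B*t = 0.342 * 2.2 = 0.7524
Step 2: x = sqrt(0.7524)
x = 0.867 um


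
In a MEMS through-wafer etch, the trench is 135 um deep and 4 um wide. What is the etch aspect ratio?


Step 1: AR = depth / width
Step 2: AR = 135 / 4
AR = 33.8


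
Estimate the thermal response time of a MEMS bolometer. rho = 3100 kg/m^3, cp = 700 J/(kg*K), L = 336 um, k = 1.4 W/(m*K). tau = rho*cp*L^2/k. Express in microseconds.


Step 1: Convert L to m: L = 336e-6 m
Step 2: L^2 = (336e-6)^2 = 1.12896e-07 m^2
Step 3: tau = 3100 * 700 * 1.12896e-07 / 1.4 = 1.749888e-01 s
Step 4: Convert to microseconds (multiply by 1e6).
tau = 174988.8 us


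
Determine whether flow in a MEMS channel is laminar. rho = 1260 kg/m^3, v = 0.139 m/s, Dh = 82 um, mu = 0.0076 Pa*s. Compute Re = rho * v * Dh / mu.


Step 1: Convert Dh to meters: Dh = 82e-6 m
Step 2: Re = rho * v * Dh / mu
Re = 1260 * 0.139 * 82e-6 / 0.0076
Re = 1.89
Since Re = 1.89 is below ~2300, the flow is laminar.


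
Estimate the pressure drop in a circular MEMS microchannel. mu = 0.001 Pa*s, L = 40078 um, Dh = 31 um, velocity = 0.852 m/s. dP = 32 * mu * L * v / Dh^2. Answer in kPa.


Step 1: Convert to SI: L = 40078e-6 m, Dh = 31e-6 m
Step 2: dP = 32 * 0.001 * 40078e-6 * 0.852 / (31e-6)^2
Step 3: dP = 1137030.79 Pa
Step 4: Convert to kPa: dP = 1137.03 kPa


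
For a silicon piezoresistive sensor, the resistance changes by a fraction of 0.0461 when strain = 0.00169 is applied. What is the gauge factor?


Step 1: Identify values.
dR/R = 0.0461, strain = 0.00169
Step 2: GF = (dR/R) / strain = 0.0461 / 0.00169
GF = 27.3


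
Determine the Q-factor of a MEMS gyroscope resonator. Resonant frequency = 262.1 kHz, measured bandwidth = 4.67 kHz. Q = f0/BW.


Step 1: Q = f0 / bandwidth
Step 2: Q = 262.1 / 4.67
Q = 56.1


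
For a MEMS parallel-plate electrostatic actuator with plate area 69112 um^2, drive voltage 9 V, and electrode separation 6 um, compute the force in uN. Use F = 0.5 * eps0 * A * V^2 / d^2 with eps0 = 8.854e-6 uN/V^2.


Step 1: Identify parameters.
eps0 = 8.854e-6 uN/V^2, A = 69112 um^2, V = 9 V, d = 6 um
Step 2: Compute V^2 = 9^2 = 81
Step 3: Compute d^2 = 6^2 = 36
Step 4: F = 0.5 * 8.854e-6 * 69112 * 81 / 36
F = 0.688 uN


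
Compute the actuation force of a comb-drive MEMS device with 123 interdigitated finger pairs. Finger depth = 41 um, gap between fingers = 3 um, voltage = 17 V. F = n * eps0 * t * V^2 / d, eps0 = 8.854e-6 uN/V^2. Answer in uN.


Step 1: Parameters: n=123, eps0=8.854e-6 uN/V^2, t=41 um, V=17 V, d=3 um
Step 2: V^2 = 289
Step 3: F = 123 * 8.854e-6 * 41 * 289 / 3
F = 4.301 uN


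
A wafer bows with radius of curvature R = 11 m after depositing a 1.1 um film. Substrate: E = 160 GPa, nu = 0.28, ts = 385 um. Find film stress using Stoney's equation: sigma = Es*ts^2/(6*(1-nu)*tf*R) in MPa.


Step 1: Compute numerator: Es * ts^2 = 160 * 385^2 = 23716000 (GPa*um^2)
Step 2: Compute denominator (R in um): 6*(1-nu)*tf*R = 6*0.72*1.1*11e6 = 52272000.0 (um^2)
Step 3: sigma (GPa) = 23716000 / 52272000.0 = 4.53704e-01 GPa
Step 4: Convert to MPa (x1000): sigma = 453.7 MPa


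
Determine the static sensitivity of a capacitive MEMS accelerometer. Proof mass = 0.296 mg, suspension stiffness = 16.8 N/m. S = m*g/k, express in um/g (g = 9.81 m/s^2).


Step 1: Convert mass: m = 0.296 mg = 2.96e-07 kg
Step 2: S = m * g / k = 2.96e-07 * 9.81 / 16.8
Step 3: S = 1.73e-07 m/g
Step 4: Convert to um/g: S = 0.173 um/g


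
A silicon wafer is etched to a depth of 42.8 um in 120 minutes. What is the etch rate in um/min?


Step 1: Etch rate = depth / time
Step 2: rate = 42.8 / 120
rate = 0.357 um/min


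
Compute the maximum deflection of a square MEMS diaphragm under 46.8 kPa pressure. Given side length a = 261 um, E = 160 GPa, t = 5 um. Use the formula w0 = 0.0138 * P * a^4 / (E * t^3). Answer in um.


Step 1: Convert pressure to compatible units (E is in GPa, so P in GPa).
P = 46.8 kPa = 46.8e-6 GPa
Step 2: Compute numerator: 0.0138 * P * a^4.
a^4 = 261^4 = 4640470641
numerator = 0.0138 * 46.8e-6 * 4640470641 = 2.997e+03
Step 3: Compute denominator: E * t^3 = 160 * 5^3 = 20000
Step 4: w0 = numerator / denominator = 2.997e+03 / 20000 = 0.1499 um


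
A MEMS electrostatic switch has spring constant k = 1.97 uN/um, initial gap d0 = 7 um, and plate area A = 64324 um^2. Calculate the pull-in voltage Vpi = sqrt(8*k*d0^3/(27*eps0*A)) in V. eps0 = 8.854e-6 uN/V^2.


Step 1: Compute numerator: 8 * k * d0^3 = 8 * 1.97 * 7^3 = 5405.68
Step 2: Compute denominator: 27 * eps0 * A = 27 * 8.854e-6 * 64324 = 15.377167
Step 3: Vpi = sqrt(5405.68 / 15.377167)
Vpi = 18.75 V


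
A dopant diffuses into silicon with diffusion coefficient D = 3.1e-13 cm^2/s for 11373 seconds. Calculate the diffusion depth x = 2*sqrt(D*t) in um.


Step 1: Compute D*t = 3.1e-13 * 11373 = 3.52563e-09 cm^2
Step 2: sqrt(D*t) = 5.9377e-05 cm
Step 3: x = 2 * 5.9377e-05 cm = 1.18754e-04 cm
Step 4: Convert to um (1 cm = 1e4 um): x = 1.188 um


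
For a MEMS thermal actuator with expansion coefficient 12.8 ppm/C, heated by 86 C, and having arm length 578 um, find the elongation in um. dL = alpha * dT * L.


Step 1: Convert CTE: alpha = 12.8 ppm/C = 12.8e-6 /C
Step 2: dL = 12.8e-6 * 86 * 578
dL = 0.6363 um


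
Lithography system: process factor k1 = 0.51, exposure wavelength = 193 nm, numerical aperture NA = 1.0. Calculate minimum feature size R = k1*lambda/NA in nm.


Step 1: Identify values: k1 = 0.51, lambda = 193 nm, NA = 1.0
Step 2: R = k1 * lambda / NA
R = 0.51 * 193 / 1.0
R = 98.4 nm


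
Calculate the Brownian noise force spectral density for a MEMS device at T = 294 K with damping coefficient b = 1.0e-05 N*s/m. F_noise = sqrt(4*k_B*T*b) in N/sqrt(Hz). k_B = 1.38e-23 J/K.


Step 1: Compute 4 * k_B * T * b
= 4 * 1.38e-23 * 294 * 1.0e-05
= 1.6229e-25 N^2/Hz
Step 2: F_noise = sqrt(1.6229e-25)
F_noise = 4.03e-13 N/sqrt(Hz)


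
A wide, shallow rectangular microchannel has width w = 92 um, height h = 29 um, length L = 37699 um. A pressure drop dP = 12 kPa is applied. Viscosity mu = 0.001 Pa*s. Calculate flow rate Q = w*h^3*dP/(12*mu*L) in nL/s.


Step 1: Convert all dimensions to SI (meters).
w = 92e-6 m, h = 29e-6 m, L = 37699e-6 m, dP = 12e3 Pa
Step 2: Q = w * h^3 * dP / (12 * mu * L)
Q = 92e-6 * (29e-6)^3 * 12e3 / (12 * 0.001 * 37699e-6) = 5.95185e-11 m^3/s
Step 3: Convert Q from m^3/s to nL/s (1 m^3 = 1e12 nL, so multiply by 1e12).
Q = 59.519 nL/s


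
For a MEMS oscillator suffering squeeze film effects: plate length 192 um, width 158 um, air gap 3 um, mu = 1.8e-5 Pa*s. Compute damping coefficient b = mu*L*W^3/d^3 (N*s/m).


Step 1: Convert to SI.
L = 192e-6 m, W = 158e-6 m, d = 3e-6 m
Step 2: W^3 = (158e-6)^3 = 3.94e-12 m^3
Step 3: d^3 = (3e-6)^3 = 2.70e-17 m^3
Step 4: b = 1.8e-5 * 192e-6 * 3.94e-12 / 2.70e-17
b = 5.05e-04 N*s/m


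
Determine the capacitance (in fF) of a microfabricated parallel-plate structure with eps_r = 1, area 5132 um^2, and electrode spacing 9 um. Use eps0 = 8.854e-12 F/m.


Step 1: Convert area to m^2: A = 5132e-12 m^2
Step 2: Convert gap to m: d = 9e-6 m
Step 3: C = eps0 * eps_r * A / d
C = 8.854e-12 * 1 * 5132e-12 / 9e-6
Step 4: Convert to fF (multiply by 1e15).
C = 5.05 fF


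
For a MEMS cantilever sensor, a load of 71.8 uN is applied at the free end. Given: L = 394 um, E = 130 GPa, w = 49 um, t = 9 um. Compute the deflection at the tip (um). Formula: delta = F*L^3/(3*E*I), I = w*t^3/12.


Step 1: Calculate the second moment of area.
I = w * t^3 / 12 = 49 * 9^3 / 12 = 2976.75 um^4
Step 2: Convert E to consistent units (1 GPa = 1000 uN/um^2).
E = 130 GPa = 130000 uN/um^2
Step 3: Calculate tip deflection.
delta = F * L^3 / (3 * E * I)
delta = 71.8 * 394^3 / (3 * 130000 * 2976.75)
delta = 3.7827 um


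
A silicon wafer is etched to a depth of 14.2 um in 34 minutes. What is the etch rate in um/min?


Step 1: Etch rate = depth / time
Step 2: rate = 14.2 / 34
rate = 0.418 um/min


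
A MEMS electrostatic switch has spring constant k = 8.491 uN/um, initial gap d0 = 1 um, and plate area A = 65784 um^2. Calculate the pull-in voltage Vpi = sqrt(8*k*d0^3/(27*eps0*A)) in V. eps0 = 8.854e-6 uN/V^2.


Step 1: Compute numerator: 8 * k * d0^3 = 8 * 8.491 * 1^3 = 67.928
Step 2: Compute denominator: 27 * eps0 * A = 27 * 8.854e-6 * 65784 = 15.726191
Step 3: Vpi = sqrt(67.928 / 15.726191)
Vpi = 2.08 V


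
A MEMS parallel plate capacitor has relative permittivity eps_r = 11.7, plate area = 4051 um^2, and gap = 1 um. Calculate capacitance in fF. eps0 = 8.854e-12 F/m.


Step 1: Convert area to m^2: A = 4051e-12 m^2
Step 2: Convert gap to m: d = 1e-6 m
Step 3: C = eps0 * eps_r * A / d
C = 8.854e-12 * 11.7 * 4051e-12 / 1e-6
Step 4: Convert to fF (multiply by 1e15).
C = 419.65 fF


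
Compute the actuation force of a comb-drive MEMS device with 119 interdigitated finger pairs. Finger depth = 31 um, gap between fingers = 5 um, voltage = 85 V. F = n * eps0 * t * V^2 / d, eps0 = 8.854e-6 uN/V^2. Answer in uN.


Step 1: Parameters: n=119, eps0=8.854e-6 uN/V^2, t=31 um, V=85 V, d=5 um
Step 2: V^2 = 7225
Step 3: F = 119 * 8.854e-6 * 31 * 7225 / 5
F = 47.197 uN


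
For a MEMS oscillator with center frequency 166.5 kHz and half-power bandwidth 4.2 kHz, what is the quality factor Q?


Step 1: Q = f0 / bandwidth
Step 2: Q = 166.5 / 4.2
Q = 39.6


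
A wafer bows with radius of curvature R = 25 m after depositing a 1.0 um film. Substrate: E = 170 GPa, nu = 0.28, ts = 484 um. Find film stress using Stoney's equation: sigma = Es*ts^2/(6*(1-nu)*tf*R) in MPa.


Step 1: Compute numerator: Es * ts^2 = 170 * 484^2 = 39823520 (GPa*um^2)
Step 2: Compute denominator (R in um): 6*(1-nu)*tf*R = 6*0.72*1.0*25e6 = 108000000.0 (um^2)
Step 3: sigma (GPa) = 39823520 / 108000000.0 = 3.68736e-01 GPa
Step 4: Convert to MPa (x1000): sigma = 368.7 MPa


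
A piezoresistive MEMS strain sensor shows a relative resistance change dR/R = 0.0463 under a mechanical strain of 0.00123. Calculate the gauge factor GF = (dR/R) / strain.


Step 1: Identify values.
dR/R = 0.0463, strain = 0.00123
Step 2: GF = (dR/R) / strain = 0.0463 / 0.00123
GF = 37.6


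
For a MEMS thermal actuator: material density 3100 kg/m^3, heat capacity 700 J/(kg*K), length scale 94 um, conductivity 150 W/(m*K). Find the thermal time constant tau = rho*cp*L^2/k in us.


Step 1: Convert L to m: L = 94e-6 m
Step 2: L^2 = (94e-6)^2 = 8.836e-09 m^2
Step 3: tau = 3100 * 700 * 8.836e-09 / 150 = 1.2782747e-04 s
Step 4: Convert to microseconds (multiply by 1e6).
tau = 127.827 us


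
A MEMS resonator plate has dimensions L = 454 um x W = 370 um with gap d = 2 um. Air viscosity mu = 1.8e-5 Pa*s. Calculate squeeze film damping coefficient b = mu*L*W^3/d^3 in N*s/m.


Step 1: Convert to SI.
L = 454e-6 m, W = 370e-6 m, d = 2e-6 m
Step 2: W^3 = (370e-6)^3 = 5.07e-11 m^3
Step 3: d^3 = (2e-6)^3 = 8.00e-18 m^3
Step 4: b = 1.8e-5 * 454e-6 * 5.07e-11 / 8.00e-18
b = 5.17e-02 N*s/m


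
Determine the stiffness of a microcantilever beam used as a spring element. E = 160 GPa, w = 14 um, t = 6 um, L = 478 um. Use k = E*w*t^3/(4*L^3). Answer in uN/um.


Step 1: Convert E to consistent units (1 GPa = 1000 uN/um^2).
E = 160 GPa = 160000 uN/um^2
Step 2: Compute t^3 = 6^3 = 216
Step 3: Compute L^3 = 478^3 = 109215352
Step 4: k = 160000 * 14 * 216 / (4 * 109215352)
k = 1.1075 uN/um


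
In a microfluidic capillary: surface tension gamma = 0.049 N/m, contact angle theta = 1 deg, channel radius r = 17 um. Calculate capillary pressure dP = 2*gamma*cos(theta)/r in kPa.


Step 1: cos(1 deg) = 0.9998
Step 2: Convert r to m: r = 17e-6 m
Step 3: dP = 2 * 0.049 * 0.9998 / 17e-6 = 5763.6 Pa
Step 4: Convert Pa to kPa (divide by 1000).
dP = 5.76 kPa


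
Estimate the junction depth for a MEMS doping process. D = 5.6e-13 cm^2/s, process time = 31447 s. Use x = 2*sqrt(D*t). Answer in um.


Step 1: Compute D*t = 5.6e-13 * 31447 = 1.761032e-08 cm^2
Step 2: sqrt(D*t) = 1.32704e-04 cm
Step 3: x = 2 * 1.32704e-04 cm = 2.65408e-04 cm
Step 4: Convert to um (1 cm = 1e4 um): x = 2.654 um


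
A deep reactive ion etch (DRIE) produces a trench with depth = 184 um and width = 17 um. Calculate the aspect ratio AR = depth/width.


Step 1: AR = depth / width
Step 2: AR = 184 / 17
AR = 10.8


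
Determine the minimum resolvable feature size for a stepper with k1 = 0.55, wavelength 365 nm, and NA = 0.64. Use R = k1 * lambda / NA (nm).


Step 1: Identify values: k1 = 0.55, lambda = 365 nm, NA = 0.64
Step 2: R = k1 * lambda / NA
R = 0.55 * 365 / 0.64
R = 313.7 nm


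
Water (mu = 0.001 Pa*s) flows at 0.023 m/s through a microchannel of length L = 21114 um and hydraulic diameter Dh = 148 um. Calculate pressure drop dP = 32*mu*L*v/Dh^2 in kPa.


Step 1: Convert to SI: L = 21114e-6 m, Dh = 148e-6 m
Step 2: dP = 32 * 0.001 * 21114e-6 * 0.023 / (148e-6)^2
Step 3: dP = 709.46 Pa
Step 4: Convert to kPa: dP = 0.71 kPa


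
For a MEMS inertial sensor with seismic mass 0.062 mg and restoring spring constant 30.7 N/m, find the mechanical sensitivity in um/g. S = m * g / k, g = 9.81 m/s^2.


Step 1: Convert mass: m = 0.062 mg = 6.20e-08 kg
Step 2: S = m * g / k = 6.20e-08 * 9.81 / 30.7
Step 3: S = 1.98e-08 m/g
Step 4: Convert to um/g: S = 0.02 um/g


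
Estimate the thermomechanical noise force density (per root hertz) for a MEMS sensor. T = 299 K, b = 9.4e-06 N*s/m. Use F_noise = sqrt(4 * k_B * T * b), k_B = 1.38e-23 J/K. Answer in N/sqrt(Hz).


Step 1: Compute 4 * k_B * T * b
= 4 * 1.38e-23 * 299 * 9.4e-06
= 1.5515e-25 N^2/Hz
Step 2: F_noise = sqrt(1.5515e-25)
F_noise = 3.94e-13 N/sqrt(Hz)


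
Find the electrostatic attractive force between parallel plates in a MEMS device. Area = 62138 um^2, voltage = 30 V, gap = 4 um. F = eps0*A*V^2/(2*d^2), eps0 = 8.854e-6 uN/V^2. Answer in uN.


Step 1: Identify parameters.
eps0 = 8.854e-6 uN/V^2, A = 62138 um^2, V = 30 V, d = 4 um
Step 2: Compute V^2 = 30^2 = 900
Step 3: Compute d^2 = 4^2 = 16
Step 4: F = 0.5 * 8.854e-6 * 62138 * 900 / 16
F = 15.474 uN


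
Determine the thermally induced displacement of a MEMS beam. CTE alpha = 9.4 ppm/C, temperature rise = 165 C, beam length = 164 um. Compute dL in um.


Step 1: Convert CTE: alpha = 9.4 ppm/C = 9.4e-6 /C
Step 2: dL = 9.4e-6 * 165 * 164
dL = 0.2544 um


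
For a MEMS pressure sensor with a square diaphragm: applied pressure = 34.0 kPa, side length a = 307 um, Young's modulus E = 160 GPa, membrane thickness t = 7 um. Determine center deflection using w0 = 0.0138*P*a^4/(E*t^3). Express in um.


Step 1: Convert pressure to compatible units (E is in GPa, so P in GPa).
P = 34.0 kPa = 34.0e-6 GPa
Step 2: Compute numerator: 0.0138 * P * a^4.
a^4 = 307^4 = 8882874001
numerator = 0.0138 * 34.0e-6 * 8882874001 = 4.1678e+03
Step 3: Compute denominator: E * t^3 = 160 * 7^3 = 54880
Step 4: w0 = numerator / denominator = 4.1678e+03 / 54880 = 0.0759 um


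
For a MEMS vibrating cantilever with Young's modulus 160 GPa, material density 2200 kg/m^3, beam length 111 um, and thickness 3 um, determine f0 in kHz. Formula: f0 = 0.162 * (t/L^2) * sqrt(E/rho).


Step 1: Convert units to SI.
t_SI = 3e-6 m, L_SI = 111e-6 m
Step 2: Calculate sqrt(E/rho).
sqrt(160e9 / 2200) = 8528.03 m/s
Step 3: Compute f0.
f0 = 0.162 * 3e-6 / (111e-6)^2 * 8528.03 = 336386.9 Hz = 336.39 kHz


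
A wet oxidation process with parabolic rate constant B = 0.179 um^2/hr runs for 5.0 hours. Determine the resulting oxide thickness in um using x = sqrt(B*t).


Step 1: Compute B*t = 0.179 * 5.0 = 0.895
Step 2: x = sqrt(0.895)
x = 0.946 um


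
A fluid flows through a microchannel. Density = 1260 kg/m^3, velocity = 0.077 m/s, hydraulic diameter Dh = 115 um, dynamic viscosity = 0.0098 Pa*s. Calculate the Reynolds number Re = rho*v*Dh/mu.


Step 1: Convert Dh to meters: Dh = 115e-6 m
Step 2: Re = rho * v * Dh / mu
Re = 1260 * 0.077 * 115e-6 / 0.0098
Re = 1.138


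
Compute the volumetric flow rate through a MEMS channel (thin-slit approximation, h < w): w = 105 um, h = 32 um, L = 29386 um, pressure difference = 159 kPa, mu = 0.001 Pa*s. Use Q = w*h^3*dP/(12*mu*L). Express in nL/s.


Step 1: Convert all dimensions to SI (meters).
w = 105e-6 m, h = 32e-6 m, L = 29386e-6 m, dP = 159e3 Pa
Step 2: Q = w * h^3 * dP / (12 * mu * L)
Q = 105e-6 * (32e-6)^3 * 159e3 / (12 * 0.001 * 29386e-6) = 1.55136732e-09 m^3/s
Step 3: Convert Q from m^3/s to nL/s (1 m^3 = 1e12 nL, so multiply by 1e12).
Q = 1551.367 nL/s


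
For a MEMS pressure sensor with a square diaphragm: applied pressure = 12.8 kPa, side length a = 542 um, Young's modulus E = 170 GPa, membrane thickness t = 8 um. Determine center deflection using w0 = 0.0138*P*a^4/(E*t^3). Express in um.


Step 1: Convert pressure to compatible units (E is in GPa, so P in GPa).
P = 12.8 kPa = 12.8e-6 GPa
Step 2: Compute numerator: 0.0138 * P * a^4.
a^4 = 542^4 = 86297287696
numerator = 0.0138 * 12.8e-6 * 86297287696 = 1.52436e+04
Step 3: Compute denominator: E * t^3 = 170 * 8^3 = 87040
Step 4: w0 = numerator / denominator = 1.52436e+04 / 87040 = 0.1751 um


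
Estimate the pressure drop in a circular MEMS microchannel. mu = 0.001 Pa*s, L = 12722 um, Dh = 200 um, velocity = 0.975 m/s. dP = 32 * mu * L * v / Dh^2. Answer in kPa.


Step 1: Convert to SI: L = 12722e-6 m, Dh = 200e-6 m
Step 2: dP = 32 * 0.001 * 12722e-6 * 0.975 / (200e-6)^2
Step 3: dP = 9923.16 Pa
Step 4: Convert to kPa: dP = 9.92 kPa


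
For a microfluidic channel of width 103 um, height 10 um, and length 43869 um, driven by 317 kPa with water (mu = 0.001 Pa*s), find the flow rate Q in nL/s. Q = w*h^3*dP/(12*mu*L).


Step 1: Convert all dimensions to SI (meters).
w = 103e-6 m, h = 10e-6 m, L = 43869e-6 m, dP = 317e3 Pa
Step 2: Q = w * h^3 * dP / (12 * mu * L)
Q = 103e-6 * (10e-6)^3 * 317e3 / (12 * 0.001 * 43869e-6) = 6.202368e-11 m^3/s
Step 3: Convert Q from m^3/s to nL/s (1 m^3 = 1e12 nL, so multiply by 1e12).
Q = 62.024 nL/s


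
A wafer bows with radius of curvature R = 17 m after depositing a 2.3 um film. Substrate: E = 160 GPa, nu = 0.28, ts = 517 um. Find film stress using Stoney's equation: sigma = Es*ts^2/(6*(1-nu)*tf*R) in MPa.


Step 1: Compute numerator: Es * ts^2 = 160 * 517^2 = 42766240 (GPa*um^2)
Step 2: Compute denominator (R in um): 6*(1-nu)*tf*R = 6*0.72*2.3*17e6 = 168912000.0 (um^2)
Step 3: sigma (GPa) = 42766240 / 168912000.0 = 2.53187e-01 GPa
Step 4: Convert to MPa (x1000): sigma = 253.2 MPa


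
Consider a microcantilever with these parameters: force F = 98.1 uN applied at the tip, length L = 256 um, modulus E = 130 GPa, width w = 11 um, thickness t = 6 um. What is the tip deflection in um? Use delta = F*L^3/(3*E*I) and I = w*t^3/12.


Step 1: Calculate the second moment of area.
I = w * t^3 / 12 = 11 * 6^3 / 12 = 198.0 um^4
Step 2: Convert E to consistent units (1 GPa = 1000 uN/um^2).
E = 130 GPa = 130000 uN/um^2
Step 3: Calculate tip deflection.
delta = F * L^3 / (3 * E * I)
delta = 98.1 * 256^3 / (3 * 130000 * 198.0)
delta = 21.3137 um


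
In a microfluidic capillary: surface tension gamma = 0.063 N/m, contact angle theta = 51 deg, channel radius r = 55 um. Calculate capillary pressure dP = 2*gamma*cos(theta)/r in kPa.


Step 1: cos(51 deg) = 0.6293
Step 2: Convert r to m: r = 55e-6 m
Step 3: dP = 2 * 0.063 * 0.6293 / 55e-6 = 1441.7 Pa
Step 4: Convert Pa to kPa (divide by 1000).
dP = 1.44 kPa


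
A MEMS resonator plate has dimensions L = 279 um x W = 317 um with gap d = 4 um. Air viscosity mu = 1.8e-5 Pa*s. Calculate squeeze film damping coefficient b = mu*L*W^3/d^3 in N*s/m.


Step 1: Convert to SI.
L = 279e-6 m, W = 317e-6 m, d = 4e-6 m
Step 2: W^3 = (317e-6)^3 = 3.19e-11 m^3
Step 3: d^3 = (4e-6)^3 = 6.40e-17 m^3
Step 4: b = 1.8e-5 * 279e-6 * 3.19e-11 / 6.40e-17
b = 2.50e-03 N*s/m


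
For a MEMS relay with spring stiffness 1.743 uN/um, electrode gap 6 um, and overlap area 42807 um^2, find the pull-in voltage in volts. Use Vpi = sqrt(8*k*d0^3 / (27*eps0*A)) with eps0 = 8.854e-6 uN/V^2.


Step 1: Compute numerator: 8 * k * d0^3 = 8 * 1.743 * 6^3 = 3011.904
Step 2: Compute denominator: 27 * eps0 * A = 27 * 8.854e-6 * 42807 = 10.233356
Step 3: Vpi = sqrt(3011.904 / 10.233356)
Vpi = 17.16 V


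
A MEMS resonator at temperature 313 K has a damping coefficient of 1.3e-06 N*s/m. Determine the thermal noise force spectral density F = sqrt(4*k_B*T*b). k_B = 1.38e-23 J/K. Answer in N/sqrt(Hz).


Step 1: Compute 4 * k_B * T * b
= 4 * 1.38e-23 * 313 * 1.3e-06
= 2.2461e-26 N^2/Hz
Step 2: F_noise = sqrt(2.2461e-26)
F_noise = 1.50e-13 N/sqrt(Hz)


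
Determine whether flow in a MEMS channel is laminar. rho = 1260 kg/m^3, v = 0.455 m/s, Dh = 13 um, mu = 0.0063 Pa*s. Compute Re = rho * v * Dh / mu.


Step 1: Convert Dh to meters: Dh = 13e-6 m
Step 2: Re = rho * v * Dh / mu
Re = 1260 * 0.455 * 13e-6 / 0.0063
Re = 1.183
Since Re = 1.183 is below ~2300, the flow is laminar.


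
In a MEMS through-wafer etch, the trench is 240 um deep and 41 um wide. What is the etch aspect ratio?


Step 1: AR = depth / width
Step 2: AR = 240 / 41
AR = 5.9


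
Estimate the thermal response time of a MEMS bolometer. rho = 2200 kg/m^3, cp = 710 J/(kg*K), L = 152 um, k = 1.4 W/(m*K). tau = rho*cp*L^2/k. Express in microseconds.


Step 1: Convert L to m: L = 152e-6 m
Step 2: L^2 = (152e-6)^2 = 2.3104e-08 m^2
Step 3: tau = 2200 * 710 * 2.3104e-08 / 1.4 = 2.577746286e-02 s
Step 4: Convert to microseconds (multiply by 1e6).
tau = 25777.463 us


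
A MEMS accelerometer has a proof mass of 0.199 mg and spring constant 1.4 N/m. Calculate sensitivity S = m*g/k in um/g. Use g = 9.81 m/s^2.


Step 1: Convert mass: m = 0.199 mg = 1.99e-07 kg
Step 2: S = m * g / k = 1.99e-07 * 9.81 / 1.4
Step 3: S = 1.39e-06 m/g
Step 4: Convert to um/g: S = 1.394 um/g


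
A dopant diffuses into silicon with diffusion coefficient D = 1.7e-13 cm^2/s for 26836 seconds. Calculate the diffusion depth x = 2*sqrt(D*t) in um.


Step 1: Compute D*t = 1.7e-13 * 26836 = 4.56212e-09 cm^2
Step 2: sqrt(D*t) = 6.75435e-05 cm
Step 3: x = 2 * 6.75435e-05 cm = 1.35087e-04 cm
Step 4: Convert to um (1 cm = 1e4 um): x = 1.351 um


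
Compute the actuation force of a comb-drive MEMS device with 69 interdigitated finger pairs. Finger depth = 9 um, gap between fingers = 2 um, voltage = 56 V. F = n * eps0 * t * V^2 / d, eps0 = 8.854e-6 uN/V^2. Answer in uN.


Step 1: Parameters: n=69, eps0=8.854e-6 uN/V^2, t=9 um, V=56 V, d=2 um
Step 2: V^2 = 3136
Step 3: F = 69 * 8.854e-6 * 9 * 3136 / 2
F = 8.621 uN


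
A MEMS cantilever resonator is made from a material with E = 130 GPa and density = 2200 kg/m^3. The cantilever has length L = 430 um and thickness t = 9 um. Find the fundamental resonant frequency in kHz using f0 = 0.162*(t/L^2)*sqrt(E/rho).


Step 1: Convert units to SI.
t_SI = 9e-6 m, L_SI = 430e-6 m
Step 2: Calculate sqrt(E/rho).
sqrt(130e9 / 2200) = 7687.06 m/s
Step 3: Compute f0.
f0 = 0.162 * 9e-6 / (430e-6)^2 * 7687.06 = 60615.1 Hz = 60.62 kHz


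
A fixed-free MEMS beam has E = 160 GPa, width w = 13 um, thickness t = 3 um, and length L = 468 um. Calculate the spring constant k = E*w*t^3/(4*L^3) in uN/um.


Step 1: Convert E to consistent units (1 GPa = 1000 uN/um^2).
E = 160 GPa = 160000 uN/um^2
Step 2: Compute t^3 = 3^3 = 27
Step 3: Compute L^3 = 468^3 = 102503232
Step 4: k = 160000 * 13 * 27 / (4 * 102503232)
k = 0.137 uN/um


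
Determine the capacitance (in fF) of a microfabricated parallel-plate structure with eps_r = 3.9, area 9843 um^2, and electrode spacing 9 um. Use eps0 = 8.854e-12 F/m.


Step 1: Convert area to m^2: A = 9843e-12 m^2
Step 2: Convert gap to m: d = 9e-6 m
Step 3: C = eps0 * eps_r * A / d
C = 8.854e-12 * 3.9 * 9843e-12 / 9e-6
Step 4: Convert to fF (multiply by 1e15).
C = 37.76 fF


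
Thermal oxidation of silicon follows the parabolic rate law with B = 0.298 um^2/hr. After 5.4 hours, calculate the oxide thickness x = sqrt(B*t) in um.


Step 1: Compute B*t = 0.298 * 5.4 = 1.6092
Step 2: x = sqrt(1.6092)
x = 1.269 um


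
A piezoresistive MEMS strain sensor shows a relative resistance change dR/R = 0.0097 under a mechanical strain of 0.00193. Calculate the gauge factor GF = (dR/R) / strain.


Step 1: Identify values.
dR/R = 0.0097, strain = 0.00193
Step 2: GF = (dR/R) / strain = 0.0097 / 0.00193
GF = 5.0


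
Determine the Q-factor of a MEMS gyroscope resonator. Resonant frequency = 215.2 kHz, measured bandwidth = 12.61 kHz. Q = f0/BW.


Step 1: Q = f0 / bandwidth
Step 2: Q = 215.2 / 12.61
Q = 17.1


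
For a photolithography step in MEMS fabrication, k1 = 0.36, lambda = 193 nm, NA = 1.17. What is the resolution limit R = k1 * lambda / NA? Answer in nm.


Step 1: Identify values: k1 = 0.36, lambda = 193 nm, NA = 1.17
Step 2: R = k1 * lambda / NA
R = 0.36 * 193 / 1.17
R = 59.4 nm


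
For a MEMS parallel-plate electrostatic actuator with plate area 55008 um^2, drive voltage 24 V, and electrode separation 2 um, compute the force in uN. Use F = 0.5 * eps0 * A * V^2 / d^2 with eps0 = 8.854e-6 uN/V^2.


Step 1: Identify parameters.
eps0 = 8.854e-6 uN/V^2, A = 55008 um^2, V = 24 V, d = 2 um
Step 2: Compute V^2 = 24^2 = 576
Step 3: Compute d^2 = 2^2 = 4
Step 4: F = 0.5 * 8.854e-6 * 55008 * 576 / 4
F = 35.067 uN


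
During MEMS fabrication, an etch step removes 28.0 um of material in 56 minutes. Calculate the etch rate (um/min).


Step 1: Etch rate = depth / time
Step 2: rate = 28.0 / 56
rate = 0.5 um/min


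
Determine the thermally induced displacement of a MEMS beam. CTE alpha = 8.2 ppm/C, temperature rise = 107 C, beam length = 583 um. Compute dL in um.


Step 1: Convert CTE: alpha = 8.2 ppm/C = 8.2e-6 /C
Step 2: dL = 8.2e-6 * 107 * 583
dL = 0.5115 um


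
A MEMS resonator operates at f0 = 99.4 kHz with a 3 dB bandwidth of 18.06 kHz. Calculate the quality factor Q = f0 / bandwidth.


Step 1: Q = f0 / bandwidth
Step 2: Q = 99.4 / 18.06
Q = 5.5


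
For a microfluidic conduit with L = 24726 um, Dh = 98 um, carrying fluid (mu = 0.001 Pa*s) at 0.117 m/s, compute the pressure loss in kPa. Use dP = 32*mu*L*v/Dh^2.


Step 1: Convert to SI: L = 24726e-6 m, Dh = 98e-6 m
Step 2: dP = 32 * 0.001 * 24726e-6 * 0.117 / (98e-6)^2
Step 3: dP = 9639.12 Pa
Step 4: Convert to kPa: dP = 9.64 kPa


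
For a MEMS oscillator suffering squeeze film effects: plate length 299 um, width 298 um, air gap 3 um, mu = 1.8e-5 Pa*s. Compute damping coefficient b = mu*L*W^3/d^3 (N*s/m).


Step 1: Convert to SI.
L = 299e-6 m, W = 298e-6 m, d = 3e-6 m
Step 2: W^3 = (298e-6)^3 = 2.65e-11 m^3
Step 3: d^3 = (3e-6)^3 = 2.70e-17 m^3
Step 4: b = 1.8e-5 * 299e-6 * 2.65e-11 / 2.70e-17
b = 5.28e-03 N*s/m


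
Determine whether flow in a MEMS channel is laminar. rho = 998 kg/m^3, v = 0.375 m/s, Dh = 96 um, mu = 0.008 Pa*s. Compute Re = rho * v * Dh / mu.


Step 1: Convert Dh to meters: Dh = 96e-6 m
Step 2: Re = rho * v * Dh / mu
Re = 998 * 0.375 * 96e-6 / 0.008
Re = 4.491
Since Re = 4.491 is below ~2300, the flow is laminar.


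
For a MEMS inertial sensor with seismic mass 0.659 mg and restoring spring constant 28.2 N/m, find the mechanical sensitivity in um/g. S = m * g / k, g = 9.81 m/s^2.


Step 1: Convert mass: m = 0.659 mg = 6.59e-07 kg
Step 2: S = m * g / k = 6.59e-07 * 9.81 / 28.2
Step 3: S = 2.29e-07 m/g
Step 4: Convert to um/g: S = 0.229 um/g


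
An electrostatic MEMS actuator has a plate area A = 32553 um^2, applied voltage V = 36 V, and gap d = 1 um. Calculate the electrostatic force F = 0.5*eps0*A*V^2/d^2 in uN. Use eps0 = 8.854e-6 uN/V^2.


Step 1: Identify parameters.
eps0 = 8.854e-6 uN/V^2, A = 32553 um^2, V = 36 V, d = 1 um
Step 2: Compute V^2 = 36^2 = 1296
Step 3: Compute d^2 = 1^2 = 1
Step 4: F = 0.5 * 8.854e-6 * 32553 * 1296 / 1
F = 186.769 uN


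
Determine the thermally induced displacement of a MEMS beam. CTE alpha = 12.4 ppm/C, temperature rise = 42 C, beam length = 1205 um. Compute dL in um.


Step 1: Convert CTE: alpha = 12.4 ppm/C = 12.4e-6 /C
Step 2: dL = 12.4e-6 * 42 * 1205
dL = 0.6276 um


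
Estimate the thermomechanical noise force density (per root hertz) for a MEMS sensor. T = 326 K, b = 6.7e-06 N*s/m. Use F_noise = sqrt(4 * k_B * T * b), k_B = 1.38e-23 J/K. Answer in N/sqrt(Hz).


Step 1: Compute 4 * k_B * T * b
= 4 * 1.38e-23 * 326 * 6.7e-06
= 1.2057e-25 N^2/Hz
Step 2: F_noise = sqrt(1.2057e-25)
F_noise = 3.47e-13 N/sqrt(Hz)


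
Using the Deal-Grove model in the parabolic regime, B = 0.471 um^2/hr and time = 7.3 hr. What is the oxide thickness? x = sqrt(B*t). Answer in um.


Step 1: Compute B*t = 0.471 * 7.3 = 3.4383
Step 2: x = sqrt(3.4383)
x = 1.854 um


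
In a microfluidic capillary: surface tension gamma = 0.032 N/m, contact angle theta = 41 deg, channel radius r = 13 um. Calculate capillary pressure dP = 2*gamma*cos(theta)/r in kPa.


Step 1: cos(41 deg) = 0.7547
Step 2: Convert r to m: r = 13e-6 m
Step 3: dP = 2 * 0.032 * 0.7547 / 13e-6 = 3715.4 Pa
Step 4: Convert Pa to kPa (divide by 1000).
dP = 3.72 kPa


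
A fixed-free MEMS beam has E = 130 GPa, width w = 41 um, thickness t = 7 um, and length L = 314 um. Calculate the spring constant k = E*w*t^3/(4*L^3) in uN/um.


Step 1: Convert E to consistent units (1 GPa = 1000 uN/um^2).
E = 130 GPa = 130000 uN/um^2
Step 2: Compute t^3 = 7^3 = 343
Step 3: Compute L^3 = 314^3 = 30959144
Step 4: k = 130000 * 41 * 343 / (4 * 30959144)
k = 14.7629 uN/um


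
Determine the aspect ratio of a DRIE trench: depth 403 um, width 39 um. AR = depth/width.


Step 1: AR = depth / width
Step 2: AR = 403 / 39
AR = 10.3


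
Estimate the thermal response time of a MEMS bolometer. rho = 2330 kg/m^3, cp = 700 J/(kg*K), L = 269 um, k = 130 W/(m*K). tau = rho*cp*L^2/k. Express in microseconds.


Step 1: Convert L to m: L = 269e-6 m
Step 2: L^2 = (269e-6)^2 = 7.2361e-08 m^2
Step 3: tau = 2330 * 700 * 7.2361e-08 / 130 = 9.0785224e-04 s
Step 4: Convert to microseconds (multiply by 1e6).
tau = 907.852 us


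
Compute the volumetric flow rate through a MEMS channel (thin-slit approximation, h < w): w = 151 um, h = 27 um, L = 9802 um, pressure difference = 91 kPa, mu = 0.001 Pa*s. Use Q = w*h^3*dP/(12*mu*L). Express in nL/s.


Step 1: Convert all dimensions to SI (meters).
w = 151e-6 m, h = 27e-6 m, L = 9802e-6 m, dP = 91e3 Pa
Step 2: Q = w * h^3 * dP / (12 * mu * L)
Q = 151e-6 * (27e-6)^3 * 91e3 / (12 * 0.001 * 9802e-6) = 2.29939556e-09 m^3/s
Step 3: Convert Q from m^3/s to nL/s (1 m^3 = 1e12 nL, so multiply by 1e12).
Q = 2299.396 nL/s


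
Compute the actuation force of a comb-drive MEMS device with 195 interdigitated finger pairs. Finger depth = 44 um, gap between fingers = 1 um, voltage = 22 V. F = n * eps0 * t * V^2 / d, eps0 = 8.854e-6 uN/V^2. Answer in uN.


Step 1: Parameters: n=195, eps0=8.854e-6 uN/V^2, t=44 um, V=22 V, d=1 um
Step 2: V^2 = 484
Step 3: F = 195 * 8.854e-6 * 44 * 484 / 1
F = 36.768 uN


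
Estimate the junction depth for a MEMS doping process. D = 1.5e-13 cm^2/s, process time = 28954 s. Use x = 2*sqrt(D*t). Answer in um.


Step 1: Compute D*t = 1.5e-13 * 28954 = 4.3431e-09 cm^2
Step 2: sqrt(D*t) = 6.59022e-05 cm
Step 3: x = 2 * 6.59022e-05 cm = 1.318044e-04 cm
Step 4: Convert to um (1 cm = 1e4 um): x = 1.318 um


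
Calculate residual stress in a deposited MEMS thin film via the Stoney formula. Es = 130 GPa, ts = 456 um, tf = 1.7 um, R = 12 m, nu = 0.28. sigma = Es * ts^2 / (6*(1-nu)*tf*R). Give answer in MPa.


Step 1: Compute numerator: Es * ts^2 = 130 * 456^2 = 27031680 (GPa*um^2)
Step 2: Compute denominator (R in um): 6*(1-nu)*tf*R = 6*0.72*1.7*12e6 = 88128000.0 (um^2)
Step 3: sigma (GPa) = 27031680 / 88128000.0 = 3.06732e-01 GPa
Step 4: Convert to MPa (x1000): sigma = 306.7 MPa


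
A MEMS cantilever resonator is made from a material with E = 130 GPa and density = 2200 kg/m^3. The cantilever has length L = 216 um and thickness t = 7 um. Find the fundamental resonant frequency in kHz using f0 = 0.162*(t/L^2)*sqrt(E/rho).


Step 1: Convert units to SI.
t_SI = 7e-6 m, L_SI = 216e-6 m
Step 2: Calculate sqrt(E/rho).
sqrt(130e9 / 2200) = 7687.06 m/s
Step 3: Compute f0.
f0 = 0.162 * 7e-6 / (216e-6)^2 * 7687.06 = 186838.3 Hz = 186.84 kHz


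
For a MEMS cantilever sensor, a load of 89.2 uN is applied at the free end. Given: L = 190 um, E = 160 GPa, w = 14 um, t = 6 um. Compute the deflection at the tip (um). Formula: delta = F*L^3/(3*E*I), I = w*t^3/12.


Step 1: Calculate the second moment of area.
I = w * t^3 / 12 = 14 * 6^3 / 12 = 252.0 um^4
Step 2: Convert E to consistent units (1 GPa = 1000 uN/um^2).
E = 160 GPa = 160000 uN/um^2
Step 3: Calculate tip deflection.
delta = F * L^3 / (3 * E * I)
delta = 89.2 * 190^3 / (3 * 160000 * 252.0)
delta = 5.0581 um


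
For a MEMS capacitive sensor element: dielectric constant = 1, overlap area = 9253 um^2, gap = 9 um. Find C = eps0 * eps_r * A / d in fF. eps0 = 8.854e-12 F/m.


Step 1: Convert area to m^2: A = 9253e-12 m^2
Step 2: Convert gap to m: d = 9e-6 m
Step 3: C = eps0 * eps_r * A / d
C = 8.854e-12 * 1 * 9253e-12 / 9e-6
Step 4: Convert to fF (multiply by 1e15).
C = 9.1 fF


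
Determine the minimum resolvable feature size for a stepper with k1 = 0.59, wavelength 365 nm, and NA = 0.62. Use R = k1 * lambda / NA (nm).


Step 1: Identify values: k1 = 0.59, lambda = 365 nm, NA = 0.62
Step 2: R = k1 * lambda / NA
R = 0.59 * 365 / 0.62
R = 347.3 nm


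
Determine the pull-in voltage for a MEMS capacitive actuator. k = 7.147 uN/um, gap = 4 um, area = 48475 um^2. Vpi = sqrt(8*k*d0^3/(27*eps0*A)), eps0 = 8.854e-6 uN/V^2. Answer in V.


Step 1: Compute numerator: 8 * k * d0^3 = 8 * 7.147 * 4^3 = 3659.264
Step 2: Compute denominator: 27 * eps0 * A = 27 * 8.854e-6 * 48475 = 11.588337
Step 3: Vpi = sqrt(3659.264 / 11.588337)
Vpi = 17.77 V


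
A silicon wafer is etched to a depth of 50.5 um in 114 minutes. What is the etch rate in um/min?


Step 1: Etch rate = depth / time
Step 2: rate = 50.5 / 114
rate = 0.443 um/min


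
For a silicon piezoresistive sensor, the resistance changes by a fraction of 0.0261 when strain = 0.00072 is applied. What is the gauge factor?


Step 1: Identify values.
dR/R = 0.0261, strain = 0.00072
Step 2: GF = (dR/R) / strain = 0.0261 / 0.00072
GF = 36.3


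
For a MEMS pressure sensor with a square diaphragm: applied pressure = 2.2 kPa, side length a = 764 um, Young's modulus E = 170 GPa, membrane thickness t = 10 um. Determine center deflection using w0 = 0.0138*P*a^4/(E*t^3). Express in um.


Step 1: Convert pressure to compatible units (E is in GPa, so P in GPa).
P = 2.2 kPa = 2.2e-6 GPa
Step 2: Compute numerator: 0.0138 * P * a^4.
a^4 = 764^4 = 340701020416
numerator = 0.0138 * 2.2e-6 * 340701020416 = 1.0344e+04
Step 3: Compute denominator: E * t^3 = 170 * 10^3 = 170000
Step 4: w0 = numerator / denominator = 1.0344e+04 / 170000 = 0.0608 um


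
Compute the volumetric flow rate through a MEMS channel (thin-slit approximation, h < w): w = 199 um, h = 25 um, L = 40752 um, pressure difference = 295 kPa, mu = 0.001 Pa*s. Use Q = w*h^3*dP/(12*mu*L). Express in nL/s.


Step 1: Convert all dimensions to SI (meters).
w = 199e-6 m, h = 25e-6 m, L = 40752e-6 m, dP = 295e3 Pa
Step 2: Q = w * h^3 * dP / (12 * mu * L)
Q = 199e-6 * (25e-6)^3 * 295e3 / (12 * 0.001 * 40752e-6) = 1.87570676e-09 m^3/s
Step 3: Convert Q from m^3/s to nL/s (1 m^3 = 1e12 nL, so multiply by 1e12).
Q = 1875.707 nL/s


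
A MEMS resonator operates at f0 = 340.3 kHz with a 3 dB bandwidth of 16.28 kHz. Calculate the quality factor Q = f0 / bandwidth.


Step 1: Q = f0 / bandwidth
Step 2: Q = 340.3 / 16.28
Q = 20.9


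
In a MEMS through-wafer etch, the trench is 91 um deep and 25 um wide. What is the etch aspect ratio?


Step 1: AR = depth / width
Step 2: AR = 91 / 25
AR = 3.6


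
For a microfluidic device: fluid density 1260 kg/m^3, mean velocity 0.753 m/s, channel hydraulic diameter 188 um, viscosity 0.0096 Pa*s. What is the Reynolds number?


Step 1: Convert Dh to meters: Dh = 188e-6 m
Step 2: Re = rho * v * Dh / mu
Re = 1260 * 0.753 * 188e-6 / 0.0096
Re = 18.58


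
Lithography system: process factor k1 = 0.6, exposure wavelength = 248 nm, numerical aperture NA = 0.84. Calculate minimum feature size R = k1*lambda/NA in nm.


Step 1: Identify values: k1 = 0.6, lambda = 248 nm, NA = 0.84
Step 2: R = k1 * lambda / NA
R = 0.6 * 248 / 0.84
R = 177.1 nm


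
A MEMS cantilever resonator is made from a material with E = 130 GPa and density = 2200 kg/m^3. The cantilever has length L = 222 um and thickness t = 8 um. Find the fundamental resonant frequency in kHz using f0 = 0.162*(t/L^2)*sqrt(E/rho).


Step 1: Convert units to SI.
t_SI = 8e-6 m, L_SI = 222e-6 m
Step 2: Calculate sqrt(E/rho).
sqrt(130e9 / 2200) = 7687.06 m/s
Step 3: Compute f0.
f0 = 0.162 * 8e-6 / (222e-6)^2 * 7687.06 = 202143.3 Hz = 202.14 kHz


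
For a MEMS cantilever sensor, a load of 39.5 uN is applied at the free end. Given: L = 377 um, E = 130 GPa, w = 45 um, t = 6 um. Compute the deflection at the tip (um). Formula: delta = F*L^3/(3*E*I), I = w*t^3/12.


Step 1: Calculate the second moment of area.
I = w * t^3 / 12 = 45 * 6^3 / 12 = 810.0 um^4
Step 2: Convert E to consistent units (1 GPa = 1000 uN/um^2).
E = 130 GPa = 130000 uN/um^2
Step 3: Calculate tip deflection.
delta = F * L^3 / (3 * E * I)
delta = 39.5 * 377^3 / (3 * 130000 * 810.0)
delta = 6.6999 um


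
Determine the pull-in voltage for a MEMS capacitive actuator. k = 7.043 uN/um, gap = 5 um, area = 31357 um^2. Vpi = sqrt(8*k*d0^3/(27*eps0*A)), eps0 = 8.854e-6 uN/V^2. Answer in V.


Step 1: Compute numerator: 8 * k * d0^3 = 8 * 7.043 * 5^3 = 7043.0
Step 2: Compute denominator: 27 * eps0 * A = 27 * 8.854e-6 * 31357 = 7.496142
Step 3: Vpi = sqrt(7043.0 / 7.496142)
Vpi = 30.65 V


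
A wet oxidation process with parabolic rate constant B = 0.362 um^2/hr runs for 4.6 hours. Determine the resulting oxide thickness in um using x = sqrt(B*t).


Step 1: Compute B*t = 0.362 * 4.6 = 1.6652
Step 2: x = sqrt(1.6652)
x = 1.29 um


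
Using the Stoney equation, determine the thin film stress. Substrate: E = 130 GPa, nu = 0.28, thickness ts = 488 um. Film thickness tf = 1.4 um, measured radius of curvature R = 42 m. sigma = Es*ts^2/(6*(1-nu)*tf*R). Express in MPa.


Step 1: Compute numerator: Es * ts^2 = 130 * 488^2 = 30958720 (GPa*um^2)
Step 2: Compute denominator (R in um): 6*(1-nu)*tf*R = 6*0.72*1.4*42e6 = 254016000.0 (um^2)
Step 3: sigma (GPa) = 30958720 / 254016000.0 = 1.21877e-01 GPa
Step 4: Convert to MPa (x1000): sigma = 121.9 MPa
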